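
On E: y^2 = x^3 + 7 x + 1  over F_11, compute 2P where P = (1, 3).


Doubling: s = (3 x1^2 + a) / (2 y1)
s = (3*1^2 + 7) / (2*3) mod 11 = 9
x3 = s^2 - 2 x1 mod 11 = 9^2 - 2*1 = 2
y3 = s (x1 - x3) - y1 mod 11 = 9 * (1 - 2) - 3 = 10

2P = (2, 10)


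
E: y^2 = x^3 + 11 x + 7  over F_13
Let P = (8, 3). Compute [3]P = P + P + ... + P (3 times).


k = 3 = 11_2 (binary, LSB first: 11)
Double-and-add from P = (8, 3):
  bit 0 = 1: acc = O + (8, 3) = (8, 3)
  bit 1 = 1: acc = (8, 3) + (6, 4) = (9, 4)

3P = (9, 4)


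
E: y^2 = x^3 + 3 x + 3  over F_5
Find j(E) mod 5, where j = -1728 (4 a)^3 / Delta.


Delta = -16(4 a^3 + 27 b^2) mod 5 = 4
-1728 * (4 a)^3 = -1728 * (4*3)^3 mod 5 = 1
j = 1 * 4^(-1) mod 5 = 4

j = 4 (mod 5)


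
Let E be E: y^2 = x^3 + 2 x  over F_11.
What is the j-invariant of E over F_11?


Delta = -16(4 a^3 + 27 b^2) mod 11 = 5
-1728 * (4 a)^3 = -1728 * (4*2)^3 mod 11 = 5
j = 5 * 5^(-1) mod 11 = 1

j = 1 (mod 11)


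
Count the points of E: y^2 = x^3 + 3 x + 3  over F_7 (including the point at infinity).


For each x in F_7, count y with y^2 = x^3 + 3 x + 3 mod 7:
  x = 1: RHS = 0, y in [0]  -> 1 point(s)
  x = 3: RHS = 4, y in [2, 5]  -> 2 point(s)
  x = 4: RHS = 2, y in [3, 4]  -> 2 point(s)
Affine points: 5. Add the point at infinity: total = 6.

#E(F_7) = 6


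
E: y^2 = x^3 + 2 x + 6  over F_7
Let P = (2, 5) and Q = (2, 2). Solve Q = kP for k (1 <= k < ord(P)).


Enumerate multiples of P until we hit Q = (2, 2):
  1P = (2, 5)
  2P = (3, 2)
  3P = (4, 1)
  4P = (5, 1)
  5P = (1, 3)
  6P = (1, 4)
  7P = (5, 6)
  8P = (4, 6)
  9P = (3, 5)
  10P = (2, 2)
Match found at i = 10.

k = 10


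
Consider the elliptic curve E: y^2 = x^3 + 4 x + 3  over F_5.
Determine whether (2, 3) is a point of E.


Check whether y^2 = x^3 + 4 x + 3 (mod 5) for (x, y) = (2, 3).
LHS: y^2 = 3^2 mod 5 = 4
RHS: x^3 + 4 x + 3 = 2^3 + 4*2 + 3 mod 5 = 4
LHS = RHS

Yes, on the curve


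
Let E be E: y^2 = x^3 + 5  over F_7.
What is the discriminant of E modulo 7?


4 a^3 + 27 b^2 = 4*0^3 + 27*5^2 = 0 + 675 = 675
Delta = -16 * (675) = -10800
Delta mod 7 = 1

Delta = 1 (mod 7)


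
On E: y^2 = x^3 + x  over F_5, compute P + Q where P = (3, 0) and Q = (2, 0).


P != Q, so use the chord formula.
s = (y2 - y1) / (x2 - x1) = (0) / (4) mod 5 = 0
x3 = s^2 - x1 - x2 mod 5 = 0^2 - 3 - 2 = 0
y3 = s (x1 - x3) - y1 mod 5 = 0 * (3 - 0) - 0 = 0

P + Q = (0, 0)


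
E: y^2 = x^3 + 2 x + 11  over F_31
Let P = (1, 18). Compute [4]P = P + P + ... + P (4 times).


k = 4 = 100_2 (binary, LSB first: 001)
Double-and-add from P = (1, 18):
  bit 0 = 0: acc unchanged = O
  bit 1 = 0: acc unchanged = O
  bit 2 = 1: acc = O + (27, 1) = (27, 1)

4P = (27, 1)


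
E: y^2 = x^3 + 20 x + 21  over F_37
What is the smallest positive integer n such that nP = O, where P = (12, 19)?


Compute successive multiples of P until we hit O:
  1P = (12, 19)
  2P = (3, 16)
  3P = (18, 16)
  4P = (35, 11)
  5P = (16, 21)
  6P = (0, 24)
  7P = (28, 0)
  8P = (0, 13)
  ... (continuing to 14P)
  14P = O

ord(P) = 14


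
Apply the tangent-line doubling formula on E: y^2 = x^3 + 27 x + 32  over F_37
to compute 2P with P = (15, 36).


Doubling: s = (3 x1^2 + a) / (2 y1)
s = (3*15^2 + 27) / (2*36) mod 37 = 19
x3 = s^2 - 2 x1 mod 37 = 19^2 - 2*15 = 35
y3 = s (x1 - x3) - y1 mod 37 = 19 * (15 - 35) - 36 = 28

2P = (35, 28)


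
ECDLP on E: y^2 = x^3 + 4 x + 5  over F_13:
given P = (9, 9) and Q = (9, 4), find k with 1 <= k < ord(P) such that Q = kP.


Enumerate multiples of P until we hit Q = (9, 4):
  1P = (9, 9)
  2P = (8, 4)
  3P = (8, 9)
  4P = (9, 4)
Match found at i = 4.

k = 4


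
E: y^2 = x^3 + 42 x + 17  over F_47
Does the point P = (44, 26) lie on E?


Check whether y^2 = x^3 + 42 x + 17 (mod 47) for (x, y) = (44, 26).
LHS: y^2 = 26^2 mod 47 = 18
RHS: x^3 + 42 x + 17 = 44^3 + 42*44 + 17 mod 47 = 5
LHS != RHS

No, not on the curve


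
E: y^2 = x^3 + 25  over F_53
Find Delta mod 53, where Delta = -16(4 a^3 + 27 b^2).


4 a^3 + 27 b^2 = 4*0^3 + 27*25^2 = 0 + 16875 = 16875
Delta = -16 * (16875) = -270000
Delta mod 53 = 35

Delta = 35 (mod 53)


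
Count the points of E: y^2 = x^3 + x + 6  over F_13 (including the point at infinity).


For each x in F_13, count y with y^2 = x^3 + 1 x + 6 mod 13:
  x = 2: RHS = 3, y in [4, 9]  -> 2 point(s)
  x = 3: RHS = 10, y in [6, 7]  -> 2 point(s)
  x = 4: RHS = 9, y in [3, 10]  -> 2 point(s)
  x = 9: RHS = 3, y in [4, 9]  -> 2 point(s)
  x = 11: RHS = 9, y in [3, 10]  -> 2 point(s)
  x = 12: RHS = 4, y in [2, 11]  -> 2 point(s)
Affine points: 12. Add the point at infinity: total = 13.

#E(F_13) = 13


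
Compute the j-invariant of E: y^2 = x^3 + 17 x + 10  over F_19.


Delta = -16(4 a^3 + 27 b^2) mod 19 = 5
-1728 * (4 a)^3 = -1728 * (4*17)^3 mod 19 = 1
j = 1 * 5^(-1) mod 19 = 4

j = 4 (mod 19)


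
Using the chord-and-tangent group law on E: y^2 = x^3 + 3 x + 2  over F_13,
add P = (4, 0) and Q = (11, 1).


P != Q, so use the chord formula.
s = (y2 - y1) / (x2 - x1) = (1) / (7) mod 13 = 2
x3 = s^2 - x1 - x2 mod 13 = 2^2 - 4 - 11 = 2
y3 = s (x1 - x3) - y1 mod 13 = 2 * (4 - 2) - 0 = 4

P + Q = (2, 4)


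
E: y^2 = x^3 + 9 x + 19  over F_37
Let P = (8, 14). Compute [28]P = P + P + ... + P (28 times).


k = 28 = 11100_2 (binary, LSB first: 00111)
Double-and-add from P = (8, 14):
  bit 0 = 0: acc unchanged = O
  bit 1 = 0: acc unchanged = O
  bit 2 = 1: acc = O + (21, 16) = (21, 16)
  bit 3 = 1: acc = (21, 16) + (32, 21) = (5, 35)
  bit 4 = 1: acc = (5, 35) + (14, 15) = (17, 4)

28P = (17, 4)


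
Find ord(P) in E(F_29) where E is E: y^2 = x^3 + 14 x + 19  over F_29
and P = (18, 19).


Compute successive multiples of P until we hit O:
  1P = (18, 19)
  2P = (22, 10)
  3P = (14, 1)
  4P = (10, 17)
  5P = (21, 2)
  6P = (6, 0)
  7P = (21, 27)
  8P = (10, 12)
  ... (continuing to 12P)
  12P = O

ord(P) = 12


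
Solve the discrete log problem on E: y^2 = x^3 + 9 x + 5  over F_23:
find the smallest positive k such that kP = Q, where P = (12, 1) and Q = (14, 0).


Enumerate multiples of P until we hit Q = (14, 0):
  1P = (12, 1)
  2P = (3, 17)
  3P = (14, 0)
Match found at i = 3.

k = 3


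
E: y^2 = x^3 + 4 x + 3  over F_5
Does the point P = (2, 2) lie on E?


Check whether y^2 = x^3 + 4 x + 3 (mod 5) for (x, y) = (2, 2).
LHS: y^2 = 2^2 mod 5 = 4
RHS: x^3 + 4 x + 3 = 2^3 + 4*2 + 3 mod 5 = 4
LHS = RHS

Yes, on the curve


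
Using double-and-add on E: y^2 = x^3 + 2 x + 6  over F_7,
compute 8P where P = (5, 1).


k = 8 = 1000_2 (binary, LSB first: 0001)
Double-and-add from P = (5, 1):
  bit 0 = 0: acc unchanged = O
  bit 1 = 0: acc unchanged = O
  bit 2 = 0: acc unchanged = O
  bit 3 = 1: acc = O + (2, 2) = (2, 2)

8P = (2, 2)


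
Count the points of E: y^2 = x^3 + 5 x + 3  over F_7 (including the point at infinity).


For each x in F_7, count y with y^2 = x^3 + 5 x + 3 mod 7:
  x = 1: RHS = 2, y in [3, 4]  -> 2 point(s)
  x = 2: RHS = 0, y in [0]  -> 1 point(s)
  x = 6: RHS = 4, y in [2, 5]  -> 2 point(s)
Affine points: 5. Add the point at infinity: total = 6.

#E(F_7) = 6


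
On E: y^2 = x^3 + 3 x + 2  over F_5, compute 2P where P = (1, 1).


Doubling: s = (3 x1^2 + a) / (2 y1)
s = (3*1^2 + 3) / (2*1) mod 5 = 3
x3 = s^2 - 2 x1 mod 5 = 3^2 - 2*1 = 2
y3 = s (x1 - x3) - y1 mod 5 = 3 * (1 - 2) - 1 = 1

2P = (2, 1)


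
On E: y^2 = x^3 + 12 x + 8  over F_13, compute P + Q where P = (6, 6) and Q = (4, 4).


P != Q, so use the chord formula.
s = (y2 - y1) / (x2 - x1) = (11) / (11) mod 13 = 1
x3 = s^2 - x1 - x2 mod 13 = 1^2 - 6 - 4 = 4
y3 = s (x1 - x3) - y1 mod 13 = 1 * (6 - 4) - 6 = 9

P + Q = (4, 9)


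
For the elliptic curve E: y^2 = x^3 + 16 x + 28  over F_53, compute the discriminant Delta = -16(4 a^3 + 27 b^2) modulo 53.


4 a^3 + 27 b^2 = 4*16^3 + 27*28^2 = 16384 + 21168 = 37552
Delta = -16 * (37552) = -600832
Delta mod 53 = 29

Delta = 29 (mod 53)


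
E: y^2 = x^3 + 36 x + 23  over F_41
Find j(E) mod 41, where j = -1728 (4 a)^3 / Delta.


Delta = -16(4 a^3 + 27 b^2) mod 41 = 11
-1728 * (4 a)^3 = -1728 * (4*36)^3 mod 41 = 30
j = 30 * 11^(-1) mod 41 = 40

j = 40 (mod 41)


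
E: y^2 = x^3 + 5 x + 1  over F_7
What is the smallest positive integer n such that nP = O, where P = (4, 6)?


Compute successive multiples of P until we hit O:
  1P = (4, 6)
  2P = (3, 6)
  3P = (0, 1)
  4P = (5, 5)
  5P = (6, 3)
  6P = (1, 0)
  7P = (6, 4)
  8P = (5, 2)
  ... (continuing to 12P)
  12P = O

ord(P) = 12


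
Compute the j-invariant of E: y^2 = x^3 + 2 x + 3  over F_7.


Delta = -16(4 a^3 + 27 b^2) mod 7 = 3
-1728 * (4 a)^3 = -1728 * (4*2)^3 mod 7 = 1
j = 1 * 3^(-1) mod 7 = 5

j = 5 (mod 7)


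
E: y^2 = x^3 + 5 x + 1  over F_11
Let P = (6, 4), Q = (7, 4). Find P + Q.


P != Q, so use the chord formula.
s = (y2 - y1) / (x2 - x1) = (0) / (1) mod 11 = 0
x3 = s^2 - x1 - x2 mod 11 = 0^2 - 6 - 7 = 9
y3 = s (x1 - x3) - y1 mod 11 = 0 * (6 - 9) - 4 = 7

P + Q = (9, 7)


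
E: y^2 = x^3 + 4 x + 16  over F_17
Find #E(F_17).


For each x in F_17, count y with y^2 = x^3 + 4 x + 16 mod 17:
  x = 0: RHS = 16, y in [4, 13]  -> 2 point(s)
  x = 1: RHS = 4, y in [2, 15]  -> 2 point(s)
  x = 2: RHS = 15, y in [7, 10]  -> 2 point(s)
  x = 3: RHS = 4, y in [2, 15]  -> 2 point(s)
  x = 5: RHS = 8, y in [5, 12]  -> 2 point(s)
  x = 6: RHS = 1, y in [1, 16]  -> 2 point(s)
  x = 7: RHS = 13, y in [8, 9]  -> 2 point(s)
  x = 8: RHS = 16, y in [4, 13]  -> 2 point(s)
  x = 9: RHS = 16, y in [4, 13]  -> 2 point(s)
  x = 10: RHS = 2, y in [6, 11]  -> 2 point(s)
  x = 13: RHS = 4, y in [2, 15]  -> 2 point(s)
  x = 15: RHS = 0, y in [0]  -> 1 point(s)
Affine points: 23. Add the point at infinity: total = 24.

#E(F_17) = 24


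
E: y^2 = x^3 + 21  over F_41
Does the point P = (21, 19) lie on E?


Check whether y^2 = x^3 + 0 x + 21 (mod 41) for (x, y) = (21, 19).
LHS: y^2 = 19^2 mod 41 = 33
RHS: x^3 + 0 x + 21 = 21^3 + 0*21 + 21 mod 41 = 16
LHS != RHS

No, not on the curve


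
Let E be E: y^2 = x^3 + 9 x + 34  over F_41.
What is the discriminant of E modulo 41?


4 a^3 + 27 b^2 = 4*9^3 + 27*34^2 = 2916 + 31212 = 34128
Delta = -16 * (34128) = -546048
Delta mod 41 = 31

Delta = 31 (mod 41)


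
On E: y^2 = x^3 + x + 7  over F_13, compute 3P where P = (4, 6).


k = 3 = 11_2 (binary, LSB first: 11)
Double-and-add from P = (4, 6):
  bit 0 = 1: acc = O + (4, 6) = (4, 6)
  bit 1 = 1: acc = (4, 6) + (1, 3) = (9, 2)

3P = (9, 2)


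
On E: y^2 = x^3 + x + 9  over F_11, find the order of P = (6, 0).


Compute successive multiples of P until we hit O:
  1P = (6, 0)
  2P = O

ord(P) = 2


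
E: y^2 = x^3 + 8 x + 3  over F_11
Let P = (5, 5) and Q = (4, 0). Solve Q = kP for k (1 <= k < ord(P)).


Enumerate multiples of P until we hit Q = (4, 0):
  1P = (5, 5)
  2P = (4, 0)
Match found at i = 2.

k = 2


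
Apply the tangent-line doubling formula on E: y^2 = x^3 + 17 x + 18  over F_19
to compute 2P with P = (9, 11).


Doubling: s = (3 x1^2 + a) / (2 y1)
s = (3*9^2 + 17) / (2*11) mod 19 = 17
x3 = s^2 - 2 x1 mod 19 = 17^2 - 2*9 = 5
y3 = s (x1 - x3) - y1 mod 19 = 17 * (9 - 5) - 11 = 0

2P = (5, 0)


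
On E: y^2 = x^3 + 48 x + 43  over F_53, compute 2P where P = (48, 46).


Doubling: s = (3 x1^2 + a) / (2 y1)
s = (3*48^2 + 48) / (2*46) mod 53 = 48
x3 = s^2 - 2 x1 mod 53 = 48^2 - 2*48 = 35
y3 = s (x1 - x3) - y1 mod 53 = 48 * (48 - 35) - 46 = 48

2P = (35, 48)


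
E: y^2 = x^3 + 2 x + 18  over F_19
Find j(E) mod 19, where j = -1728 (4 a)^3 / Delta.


Delta = -16(4 a^3 + 27 b^2) mod 19 = 6
-1728 * (4 a)^3 = -1728 * (4*2)^3 mod 19 = 18
j = 18 * 6^(-1) mod 19 = 3

j = 3 (mod 19)


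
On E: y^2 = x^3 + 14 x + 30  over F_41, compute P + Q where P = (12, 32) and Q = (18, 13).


P != Q, so use the chord formula.
s = (y2 - y1) / (x2 - x1) = (22) / (6) mod 41 = 31
x3 = s^2 - x1 - x2 mod 41 = 31^2 - 12 - 18 = 29
y3 = s (x1 - x3) - y1 mod 41 = 31 * (12 - 29) - 32 = 15

P + Q = (29, 15)


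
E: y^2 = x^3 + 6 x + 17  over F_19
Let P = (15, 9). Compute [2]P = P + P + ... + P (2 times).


k = 2 = 10_2 (binary, LSB first: 01)
Double-and-add from P = (15, 9):
  bit 0 = 0: acc unchanged = O
  bit 1 = 1: acc = O + (17, 4) = (17, 4)

2P = (17, 4)


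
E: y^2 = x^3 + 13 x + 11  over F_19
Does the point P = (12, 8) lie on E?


Check whether y^2 = x^3 + 13 x + 11 (mod 19) for (x, y) = (12, 8).
LHS: y^2 = 8^2 mod 19 = 7
RHS: x^3 + 13 x + 11 = 12^3 + 13*12 + 11 mod 19 = 14
LHS != RHS

No, not on the curve


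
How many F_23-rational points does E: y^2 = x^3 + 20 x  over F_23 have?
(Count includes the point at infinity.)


For each x in F_23, count y with y^2 = x^3 + 20 x + 0 mod 23:
  x = 0: RHS = 0, y in [0]  -> 1 point(s)
  x = 2: RHS = 2, y in [5, 18]  -> 2 point(s)
  x = 3: RHS = 18, y in [8, 15]  -> 2 point(s)
  x = 4: RHS = 6, y in [11, 12]  -> 2 point(s)
  x = 5: RHS = 18, y in [8, 15]  -> 2 point(s)
  x = 7: RHS = 0, y in [0]  -> 1 point(s)
  x = 9: RHS = 12, y in [9, 14]  -> 2 point(s)
  x = 10: RHS = 4, y in [2, 21]  -> 2 point(s)
  x = 12: RHS = 13, y in [6, 17]  -> 2 point(s)
  x = 15: RHS = 18, y in [8, 15]  -> 2 point(s)
  x = 16: RHS = 0, y in [0]  -> 1 point(s)
  x = 17: RHS = 9, y in [3, 20]  -> 2 point(s)
  x = 22: RHS = 2, y in [5, 18]  -> 2 point(s)
Affine points: 23. Add the point at infinity: total = 24.

#E(F_23) = 24


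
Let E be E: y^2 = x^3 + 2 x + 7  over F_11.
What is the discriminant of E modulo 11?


4 a^3 + 27 b^2 = 4*2^3 + 27*7^2 = 32 + 1323 = 1355
Delta = -16 * (1355) = -21680
Delta mod 11 = 1

Delta = 1 (mod 11)


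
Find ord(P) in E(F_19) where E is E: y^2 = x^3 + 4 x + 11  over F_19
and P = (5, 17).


Compute successive multiples of P until we hit O:
  1P = (5, 17)
  2P = (6, 17)
  3P = (8, 2)
  4P = (12, 18)
  5P = (9, 15)
  6P = (10, 14)
  7P = (15, 8)
  8P = (0, 7)
  ... (continuing to 21P)
  21P = O

ord(P) = 21


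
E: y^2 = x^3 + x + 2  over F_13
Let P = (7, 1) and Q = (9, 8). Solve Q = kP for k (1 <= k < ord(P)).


Enumerate multiples of P until we hit Q = (9, 8):
  1P = (7, 1)
  2P = (2, 5)
  3P = (1, 2)
  4P = (9, 8)
Match found at i = 4.

k = 4


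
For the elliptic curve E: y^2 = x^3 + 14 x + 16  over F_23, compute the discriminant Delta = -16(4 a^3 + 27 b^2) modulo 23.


4 a^3 + 27 b^2 = 4*14^3 + 27*16^2 = 10976 + 6912 = 17888
Delta = -16 * (17888) = -286208
Delta mod 23 = 4

Delta = 4 (mod 23)


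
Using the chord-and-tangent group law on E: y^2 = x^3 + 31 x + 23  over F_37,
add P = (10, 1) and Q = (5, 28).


P != Q, so use the chord formula.
s = (y2 - y1) / (x2 - x1) = (27) / (32) mod 37 = 2
x3 = s^2 - x1 - x2 mod 37 = 2^2 - 10 - 5 = 26
y3 = s (x1 - x3) - y1 mod 37 = 2 * (10 - 26) - 1 = 4

P + Q = (26, 4)


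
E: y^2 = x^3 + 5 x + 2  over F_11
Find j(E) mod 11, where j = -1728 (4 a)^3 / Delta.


Delta = -16(4 a^3 + 27 b^2) mod 11 = 7
-1728 * (4 a)^3 = -1728 * (4*5)^3 mod 11 = 8
j = 8 * 7^(-1) mod 11 = 9

j = 9 (mod 11)


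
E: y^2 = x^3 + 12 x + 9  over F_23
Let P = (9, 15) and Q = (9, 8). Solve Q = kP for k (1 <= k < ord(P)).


Enumerate multiples of P until we hit Q = (9, 8):
  1P = (9, 15)
  2P = (14, 0)
  3P = (9, 8)
Match found at i = 3.

k = 3


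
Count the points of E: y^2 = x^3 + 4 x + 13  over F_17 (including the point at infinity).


For each x in F_17, count y with y^2 = x^3 + 4 x + 13 mod 17:
  x = 0: RHS = 13, y in [8, 9]  -> 2 point(s)
  x = 1: RHS = 1, y in [1, 16]  -> 2 point(s)
  x = 3: RHS = 1, y in [1, 16]  -> 2 point(s)
  x = 4: RHS = 8, y in [5, 12]  -> 2 point(s)
  x = 6: RHS = 15, y in [7, 10]  -> 2 point(s)
  x = 8: RHS = 13, y in [8, 9]  -> 2 point(s)
  x = 9: RHS = 13, y in [8, 9]  -> 2 point(s)
  x = 10: RHS = 16, y in [4, 13]  -> 2 point(s)
  x = 12: RHS = 4, y in [2, 15]  -> 2 point(s)
  x = 13: RHS = 1, y in [1, 16]  -> 2 point(s)
  x = 14: RHS = 8, y in [5, 12]  -> 2 point(s)
  x = 16: RHS = 8, y in [5, 12]  -> 2 point(s)
Affine points: 24. Add the point at infinity: total = 25.

#E(F_17) = 25


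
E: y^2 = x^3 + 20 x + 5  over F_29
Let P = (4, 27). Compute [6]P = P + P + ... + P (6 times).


k = 6 = 110_2 (binary, LSB first: 011)
Double-and-add from P = (4, 27):
  bit 0 = 0: acc unchanged = O
  bit 1 = 1: acc = O + (20, 13) = (20, 13)
  bit 2 = 1: acc = (20, 13) + (12, 1) = (21, 0)

6P = (21, 0)


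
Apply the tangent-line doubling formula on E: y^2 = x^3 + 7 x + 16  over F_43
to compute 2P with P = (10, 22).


Doubling: s = (3 x1^2 + a) / (2 y1)
s = (3*10^2 + 7) / (2*22) mod 43 = 6
x3 = s^2 - 2 x1 mod 43 = 6^2 - 2*10 = 16
y3 = s (x1 - x3) - y1 mod 43 = 6 * (10 - 16) - 22 = 28

2P = (16, 28)


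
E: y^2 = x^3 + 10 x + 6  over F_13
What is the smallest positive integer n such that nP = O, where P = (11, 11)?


Compute successive multiples of P until we hit O:
  1P = (11, 11)
  2P = (5, 8)
  3P = (7, 4)
  4P = (7, 9)
  5P = (5, 5)
  6P = (11, 2)
  7P = O

ord(P) = 7


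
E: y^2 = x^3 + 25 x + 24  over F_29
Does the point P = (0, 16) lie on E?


Check whether y^2 = x^3 + 25 x + 24 (mod 29) for (x, y) = (0, 16).
LHS: y^2 = 16^2 mod 29 = 24
RHS: x^3 + 25 x + 24 = 0^3 + 25*0 + 24 mod 29 = 24
LHS = RHS

Yes, on the curve


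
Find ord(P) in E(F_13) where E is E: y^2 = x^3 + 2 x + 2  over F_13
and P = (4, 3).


Compute successive multiples of P until we hit O:
  1P = (4, 3)
  2P = (8, 7)
  3P = (2, 12)
  4P = (11, 9)
  5P = (12, 5)
  6P = (6, 3)
  7P = (3, 10)
  8P = (3, 3)
  ... (continuing to 15P)
  15P = O

ord(P) = 15


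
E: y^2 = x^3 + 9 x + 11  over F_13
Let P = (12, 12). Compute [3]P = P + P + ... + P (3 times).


k = 3 = 11_2 (binary, LSB first: 11)
Double-and-add from P = (12, 12):
  bit 0 = 1: acc = O + (12, 12) = (12, 12)
  bit 1 = 1: acc = (12, 12) + (12, 1) = O

3P = O


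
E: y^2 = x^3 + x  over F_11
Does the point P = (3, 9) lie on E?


Check whether y^2 = x^3 + 1 x + 0 (mod 11) for (x, y) = (3, 9).
LHS: y^2 = 9^2 mod 11 = 4
RHS: x^3 + 1 x + 0 = 3^3 + 1*3 + 0 mod 11 = 8
LHS != RHS

No, not on the curve


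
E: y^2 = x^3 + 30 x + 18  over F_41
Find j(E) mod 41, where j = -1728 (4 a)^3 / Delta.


Delta = -16(4 a^3 + 27 b^2) mod 41 = 33
-1728 * (4 a)^3 = -1728 * (4*30)^3 mod 41 = 39
j = 39 * 33^(-1) mod 41 = 31

j = 31 (mod 41)


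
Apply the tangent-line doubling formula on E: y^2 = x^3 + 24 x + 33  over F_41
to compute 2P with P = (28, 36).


Doubling: s = (3 x1^2 + a) / (2 y1)
s = (3*28^2 + 24) / (2*36) mod 41 = 33
x3 = s^2 - 2 x1 mod 41 = 33^2 - 2*28 = 8
y3 = s (x1 - x3) - y1 mod 41 = 33 * (28 - 8) - 36 = 9

2P = (8, 9)


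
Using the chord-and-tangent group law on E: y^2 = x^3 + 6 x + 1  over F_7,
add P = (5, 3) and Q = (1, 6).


P != Q, so use the chord formula.
s = (y2 - y1) / (x2 - x1) = (3) / (3) mod 7 = 1
x3 = s^2 - x1 - x2 mod 7 = 1^2 - 5 - 1 = 2
y3 = s (x1 - x3) - y1 mod 7 = 1 * (5 - 2) - 3 = 0

P + Q = (2, 0)


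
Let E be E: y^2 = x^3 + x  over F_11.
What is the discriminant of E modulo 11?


4 a^3 + 27 b^2 = 4*1^3 + 27*0^2 = 4 + 0 = 4
Delta = -16 * (4) = -64
Delta mod 11 = 2

Delta = 2 (mod 11)


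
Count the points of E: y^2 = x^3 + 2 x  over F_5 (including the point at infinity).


For each x in F_5, count y with y^2 = x^3 + 2 x + 0 mod 5:
  x = 0: RHS = 0, y in [0]  -> 1 point(s)
Affine points: 1. Add the point at infinity: total = 2.

#E(F_5) = 2


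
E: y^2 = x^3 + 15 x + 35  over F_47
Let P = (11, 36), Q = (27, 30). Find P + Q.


P != Q, so use the chord formula.
s = (y2 - y1) / (x2 - x1) = (41) / (16) mod 47 = 29
x3 = s^2 - x1 - x2 mod 47 = 29^2 - 11 - 27 = 4
y3 = s (x1 - x3) - y1 mod 47 = 29 * (11 - 4) - 36 = 26

P + Q = (4, 26)


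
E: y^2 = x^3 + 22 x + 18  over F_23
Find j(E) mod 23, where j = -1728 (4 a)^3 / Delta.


Delta = -16(4 a^3 + 27 b^2) mod 23 = 5
-1728 * (4 a)^3 = -1728 * (4*22)^3 mod 23 = 8
j = 8 * 5^(-1) mod 23 = 20

j = 20 (mod 23)


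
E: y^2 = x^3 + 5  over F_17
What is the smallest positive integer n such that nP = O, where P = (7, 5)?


Compute successive multiples of P until we hit O:
  1P = (7, 5)
  2P = (2, 9)
  3P = (10, 11)
  4P = (4, 1)
  5P = (4, 16)
  6P = (10, 6)
  7P = (2, 8)
  8P = (7, 12)
  ... (continuing to 9P)
  9P = O

ord(P) = 9


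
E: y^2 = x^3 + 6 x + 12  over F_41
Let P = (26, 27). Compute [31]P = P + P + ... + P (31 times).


k = 31 = 11111_2 (binary, LSB first: 11111)
Double-and-add from P = (26, 27):
  bit 0 = 1: acc = O + (26, 27) = (26, 27)
  bit 1 = 1: acc = (26, 27) + (32, 34) = (6, 10)
  bit 2 = 1: acc = (6, 10) + (17, 36) = (8, 30)
  bit 3 = 1: acc = (8, 30) + (15, 19) = (28, 19)
  bit 4 = 1: acc = (28, 19) + (3, 4) = (12, 7)

31P = (12, 7)


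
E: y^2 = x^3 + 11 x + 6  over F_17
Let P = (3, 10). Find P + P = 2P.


Doubling: s = (3 x1^2 + a) / (2 y1)
s = (3*3^2 + 11) / (2*10) mod 17 = 7
x3 = s^2 - 2 x1 mod 17 = 7^2 - 2*3 = 9
y3 = s (x1 - x3) - y1 mod 17 = 7 * (3 - 9) - 10 = 16

2P = (9, 16)


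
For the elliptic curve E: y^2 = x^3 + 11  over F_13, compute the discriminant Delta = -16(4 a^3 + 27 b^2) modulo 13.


4 a^3 + 27 b^2 = 4*0^3 + 27*11^2 = 0 + 3267 = 3267
Delta = -16 * (3267) = -52272
Delta mod 13 = 1

Delta = 1 (mod 13)


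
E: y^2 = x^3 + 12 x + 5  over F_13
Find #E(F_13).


For each x in F_13, count y with y^2 = x^3 + 12 x + 5 mod 13:
  x = 3: RHS = 3, y in [4, 9]  -> 2 point(s)
  x = 4: RHS = 0, y in [0]  -> 1 point(s)
  x = 7: RHS = 3, y in [4, 9]  -> 2 point(s)
  x = 9: RHS = 10, y in [6, 7]  -> 2 point(s)
  x = 11: RHS = 12, y in [5, 8]  -> 2 point(s)
Affine points: 9. Add the point at infinity: total = 10.

#E(F_13) = 10


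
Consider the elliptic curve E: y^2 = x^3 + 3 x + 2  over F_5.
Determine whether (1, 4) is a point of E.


Check whether y^2 = x^3 + 3 x + 2 (mod 5) for (x, y) = (1, 4).
LHS: y^2 = 4^2 mod 5 = 1
RHS: x^3 + 3 x + 2 = 1^3 + 3*1 + 2 mod 5 = 1
LHS = RHS

Yes, on the curve


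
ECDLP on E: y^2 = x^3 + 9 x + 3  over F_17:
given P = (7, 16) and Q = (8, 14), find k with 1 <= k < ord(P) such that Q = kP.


Enumerate multiples of P until we hit Q = (8, 14):
  1P = (7, 16)
  2P = (1, 9)
  3P = (8, 14)
Match found at i = 3.

k = 3


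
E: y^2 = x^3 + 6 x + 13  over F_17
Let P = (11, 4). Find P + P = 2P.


Doubling: s = (3 x1^2 + a) / (2 y1)
s = (3*11^2 + 6) / (2*4) mod 17 = 10
x3 = s^2 - 2 x1 mod 17 = 10^2 - 2*11 = 10
y3 = s (x1 - x3) - y1 mod 17 = 10 * (11 - 10) - 4 = 6

2P = (10, 6)


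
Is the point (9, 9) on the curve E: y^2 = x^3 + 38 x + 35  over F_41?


Check whether y^2 = x^3 + 38 x + 35 (mod 41) for (x, y) = (9, 9).
LHS: y^2 = 9^2 mod 41 = 40
RHS: x^3 + 38 x + 35 = 9^3 + 38*9 + 35 mod 41 = 40
LHS = RHS

Yes, on the curve


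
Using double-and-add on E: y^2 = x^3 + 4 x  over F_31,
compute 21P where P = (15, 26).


k = 21 = 10101_2 (binary, LSB first: 10101)
Double-and-add from P = (15, 26):
  bit 0 = 1: acc = O + (15, 26) = (15, 26)
  bit 1 = 0: acc unchanged = (15, 26)
  bit 2 = 1: acc = (15, 26) + (1, 25) = (12, 3)
  bit 3 = 0: acc unchanged = (12, 3)
  bit 4 = 1: acc = (12, 3) + (0, 0) = (21, 18)

21P = (21, 18)


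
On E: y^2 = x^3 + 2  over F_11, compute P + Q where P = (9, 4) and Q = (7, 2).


P != Q, so use the chord formula.
s = (y2 - y1) / (x2 - x1) = (9) / (9) mod 11 = 1
x3 = s^2 - x1 - x2 mod 11 = 1^2 - 9 - 7 = 7
y3 = s (x1 - x3) - y1 mod 11 = 1 * (9 - 7) - 4 = 9

P + Q = (7, 9)


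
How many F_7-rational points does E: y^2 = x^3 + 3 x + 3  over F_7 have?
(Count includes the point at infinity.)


For each x in F_7, count y with y^2 = x^3 + 3 x + 3 mod 7:
  x = 1: RHS = 0, y in [0]  -> 1 point(s)
  x = 3: RHS = 4, y in [2, 5]  -> 2 point(s)
  x = 4: RHS = 2, y in [3, 4]  -> 2 point(s)
Affine points: 5. Add the point at infinity: total = 6.

#E(F_7) = 6


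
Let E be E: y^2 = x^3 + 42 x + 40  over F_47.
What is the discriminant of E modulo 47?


4 a^3 + 27 b^2 = 4*42^3 + 27*40^2 = 296352 + 43200 = 339552
Delta = -16 * (339552) = -5432832
Delta mod 47 = 39

Delta = 39 (mod 47)


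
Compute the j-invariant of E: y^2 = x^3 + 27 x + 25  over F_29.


Delta = -16(4 a^3 + 27 b^2) mod 29 = 9
-1728 * (4 a)^3 = -1728 * (4*27)^3 mod 29 = 4
j = 4 * 9^(-1) mod 29 = 23

j = 23 (mod 29)


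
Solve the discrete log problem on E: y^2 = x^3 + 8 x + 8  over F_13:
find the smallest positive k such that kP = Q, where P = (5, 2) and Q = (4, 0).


Enumerate multiples of P until we hit Q = (4, 0):
  1P = (5, 2)
  2P = (7, 2)
  3P = (1, 11)
  4P = (8, 8)
  5P = (4, 0)
Match found at i = 5.

k = 5


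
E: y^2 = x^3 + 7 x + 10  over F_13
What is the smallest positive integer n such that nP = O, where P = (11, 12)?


Compute successive multiples of P until we hit O:
  1P = (11, 12)
  2P = (0, 7)
  3P = (5, 12)
  4P = (10, 1)
  5P = (9, 10)
  6P = (7, 5)
  7P = (7, 8)
  8P = (9, 3)
  ... (continuing to 13P)
  13P = O

ord(P) = 13


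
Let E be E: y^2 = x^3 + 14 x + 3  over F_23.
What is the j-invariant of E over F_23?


Delta = -16(4 a^3 + 27 b^2) mod 23 = 11
-1728 * (4 a)^3 = -1728 * (4*14)^3 mod 23 = 13
j = 13 * 11^(-1) mod 23 = 20

j = 20 (mod 23)


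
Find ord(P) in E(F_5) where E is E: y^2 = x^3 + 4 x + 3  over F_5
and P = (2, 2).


Compute successive multiples of P until we hit O:
  1P = (2, 2)
  2P = (2, 3)
  3P = O

ord(P) = 3


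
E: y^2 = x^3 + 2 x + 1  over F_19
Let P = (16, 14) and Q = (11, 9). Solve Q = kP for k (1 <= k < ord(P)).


Enumerate multiples of P until we hit Q = (11, 9):
  1P = (16, 14)
  2P = (7, 15)
  3P = (0, 18)
  4P = (9, 8)
  5P = (18, 6)
  6P = (1, 2)
  7P = (11, 9)
Match found at i = 7.

k = 7


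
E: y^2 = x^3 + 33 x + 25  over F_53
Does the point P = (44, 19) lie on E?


Check whether y^2 = x^3 + 33 x + 25 (mod 53) for (x, y) = (44, 19).
LHS: y^2 = 19^2 mod 53 = 43
RHS: x^3 + 33 x + 25 = 44^3 + 33*44 + 25 mod 53 = 6
LHS != RHS

No, not on the curve


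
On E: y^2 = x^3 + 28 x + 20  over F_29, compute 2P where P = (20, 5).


Doubling: s = (3 x1^2 + a) / (2 y1)
s = (3*20^2 + 28) / (2*5) mod 29 = 1
x3 = s^2 - 2 x1 mod 29 = 1^2 - 2*20 = 19
y3 = s (x1 - x3) - y1 mod 29 = 1 * (20 - 19) - 5 = 25

2P = (19, 25)


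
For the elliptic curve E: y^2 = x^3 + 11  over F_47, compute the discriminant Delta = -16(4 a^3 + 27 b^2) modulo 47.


4 a^3 + 27 b^2 = 4*0^3 + 27*11^2 = 0 + 3267 = 3267
Delta = -16 * (3267) = -52272
Delta mod 47 = 39

Delta = 39 (mod 47)


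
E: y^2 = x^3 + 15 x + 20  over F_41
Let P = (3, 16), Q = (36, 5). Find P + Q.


P != Q, so use the chord formula.
s = (y2 - y1) / (x2 - x1) = (30) / (33) mod 41 = 27
x3 = s^2 - x1 - x2 mod 41 = 27^2 - 3 - 36 = 34
y3 = s (x1 - x3) - y1 mod 41 = 27 * (3 - 34) - 16 = 8

P + Q = (34, 8)


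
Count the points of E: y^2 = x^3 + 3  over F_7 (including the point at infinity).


For each x in F_7, count y with y^2 = x^3 + 0 x + 3 mod 7:
  x = 1: RHS = 4, y in [2, 5]  -> 2 point(s)
  x = 2: RHS = 4, y in [2, 5]  -> 2 point(s)
  x = 3: RHS = 2, y in [3, 4]  -> 2 point(s)
  x = 4: RHS = 4, y in [2, 5]  -> 2 point(s)
  x = 5: RHS = 2, y in [3, 4]  -> 2 point(s)
  x = 6: RHS = 2, y in [3, 4]  -> 2 point(s)
Affine points: 12. Add the point at infinity: total = 13.

#E(F_7) = 13


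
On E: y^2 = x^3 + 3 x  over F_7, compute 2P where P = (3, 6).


k = 2 = 10_2 (binary, LSB first: 01)
Double-and-add from P = (3, 6):
  bit 0 = 0: acc unchanged = O
  bit 1 = 1: acc = O + (2, 0) = (2, 0)

2P = (2, 0)


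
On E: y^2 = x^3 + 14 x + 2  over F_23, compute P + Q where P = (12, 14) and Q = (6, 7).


P != Q, so use the chord formula.
s = (y2 - y1) / (x2 - x1) = (16) / (17) mod 23 = 5
x3 = s^2 - x1 - x2 mod 23 = 5^2 - 12 - 6 = 7
y3 = s (x1 - x3) - y1 mod 23 = 5 * (12 - 7) - 14 = 11

P + Q = (7, 11)


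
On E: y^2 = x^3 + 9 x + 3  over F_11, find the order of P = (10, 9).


Compute successive multiples of P until we hit O:
  1P = (10, 9)
  2P = (0, 5)
  3P = (6, 8)
  4P = (4, 9)
  5P = (8, 2)
  6P = (8, 9)
  7P = (4, 2)
  8P = (6, 3)
  ... (continuing to 11P)
  11P = O

ord(P) = 11


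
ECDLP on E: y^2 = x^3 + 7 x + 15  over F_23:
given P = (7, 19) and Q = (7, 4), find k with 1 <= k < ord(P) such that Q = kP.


Enumerate multiples of P until we hit Q = (7, 4):
  1P = (7, 19)
  2P = (13, 16)
  3P = (9, 5)
  4P = (10, 2)
  5P = (10, 21)
  6P = (9, 18)
  7P = (13, 7)
  8P = (7, 4)
Match found at i = 8.

k = 8


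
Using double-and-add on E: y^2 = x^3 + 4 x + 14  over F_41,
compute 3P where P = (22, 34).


k = 3 = 11_2 (binary, LSB first: 11)
Double-and-add from P = (22, 34):
  bit 0 = 1: acc = O + (22, 34) = (22, 34)
  bit 1 = 1: acc = (22, 34) + (30, 19) = (38, 37)

3P = (38, 37)


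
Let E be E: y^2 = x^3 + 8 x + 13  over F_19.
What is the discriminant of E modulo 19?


4 a^3 + 27 b^2 = 4*8^3 + 27*13^2 = 2048 + 4563 = 6611
Delta = -16 * (6611) = -105776
Delta mod 19 = 16

Delta = 16 (mod 19)


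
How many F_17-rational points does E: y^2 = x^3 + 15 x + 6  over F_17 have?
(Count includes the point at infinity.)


For each x in F_17, count y with y^2 = x^3 + 15 x + 6 mod 17:
  x = 5: RHS = 2, y in [6, 11]  -> 2 point(s)
  x = 8: RHS = 9, y in [3, 14]  -> 2 point(s)
  x = 10: RHS = 0, y in [0]  -> 1 point(s)
  x = 13: RHS = 1, y in [1, 16]  -> 2 point(s)
  x = 14: RHS = 2, y in [6, 11]  -> 2 point(s)
  x = 15: RHS = 2, y in [6, 11]  -> 2 point(s)
Affine points: 11. Add the point at infinity: total = 12.

#E(F_17) = 12


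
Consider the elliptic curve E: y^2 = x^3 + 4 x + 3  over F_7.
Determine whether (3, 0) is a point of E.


Check whether y^2 = x^3 + 4 x + 3 (mod 7) for (x, y) = (3, 0).
LHS: y^2 = 0^2 mod 7 = 0
RHS: x^3 + 4 x + 3 = 3^3 + 4*3 + 3 mod 7 = 0
LHS = RHS

Yes, on the curve


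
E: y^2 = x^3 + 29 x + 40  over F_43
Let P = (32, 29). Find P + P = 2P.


Doubling: s = (3 x1^2 + a) / (2 y1)
s = (3*32^2 + 29) / (2*29) mod 43 = 29
x3 = s^2 - 2 x1 mod 43 = 29^2 - 2*32 = 3
y3 = s (x1 - x3) - y1 mod 43 = 29 * (32 - 3) - 29 = 38

2P = (3, 38)


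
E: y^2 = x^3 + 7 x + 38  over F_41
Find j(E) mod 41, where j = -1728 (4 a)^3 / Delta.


Delta = -16(4 a^3 + 27 b^2) mod 41 = 31
-1728 * (4 a)^3 = -1728 * (4*7)^3 mod 41 = 21
j = 21 * 31^(-1) mod 41 = 2

j = 2 (mod 41)


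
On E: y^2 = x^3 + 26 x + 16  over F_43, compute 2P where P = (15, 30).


Doubling: s = (3 x1^2 + a) / (2 y1)
s = (3*15^2 + 26) / (2*30) mod 43 = 21
x3 = s^2 - 2 x1 mod 43 = 21^2 - 2*15 = 24
y3 = s (x1 - x3) - y1 mod 43 = 21 * (15 - 24) - 30 = 39

2P = (24, 39)


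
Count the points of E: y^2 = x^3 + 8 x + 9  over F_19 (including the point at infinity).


For each x in F_19, count y with y^2 = x^3 + 8 x + 9 mod 19:
  x = 0: RHS = 9, y in [3, 16]  -> 2 point(s)
  x = 6: RHS = 7, y in [8, 11]  -> 2 point(s)
  x = 7: RHS = 9, y in [3, 16]  -> 2 point(s)
  x = 10: RHS = 6, y in [5, 14]  -> 2 point(s)
  x = 12: RHS = 9, y in [3, 16]  -> 2 point(s)
  x = 13: RHS = 11, y in [7, 12]  -> 2 point(s)
  x = 17: RHS = 4, y in [2, 17]  -> 2 point(s)
  x = 18: RHS = 0, y in [0]  -> 1 point(s)
Affine points: 15. Add the point at infinity: total = 16.

#E(F_19) = 16


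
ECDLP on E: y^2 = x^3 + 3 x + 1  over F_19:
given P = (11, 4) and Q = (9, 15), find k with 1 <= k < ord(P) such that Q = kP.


Enumerate multiples of P until we hit Q = (9, 15):
  1P = (11, 4)
  2P = (6, 11)
  3P = (7, 17)
  4P = (8, 10)
  5P = (4, 1)
  6P = (10, 10)
  7P = (15, 1)
  8P = (9, 4)
  9P = (18, 15)
  10P = (1, 9)
  11P = (12, 6)
  12P = (0, 18)
  13P = (17, 14)
  14P = (17, 5)
  15P = (0, 1)
  16P = (12, 13)
  17P = (1, 10)
  18P = (18, 4)
  19P = (9, 15)
Match found at i = 19.

k = 19


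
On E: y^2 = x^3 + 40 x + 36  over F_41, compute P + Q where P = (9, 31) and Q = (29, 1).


P != Q, so use the chord formula.
s = (y2 - y1) / (x2 - x1) = (11) / (20) mod 41 = 19
x3 = s^2 - x1 - x2 mod 41 = 19^2 - 9 - 29 = 36
y3 = s (x1 - x3) - y1 mod 41 = 19 * (9 - 36) - 31 = 30

P + Q = (36, 30)


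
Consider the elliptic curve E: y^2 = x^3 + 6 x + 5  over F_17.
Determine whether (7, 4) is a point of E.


Check whether y^2 = x^3 + 6 x + 5 (mod 17) for (x, y) = (7, 4).
LHS: y^2 = 4^2 mod 17 = 16
RHS: x^3 + 6 x + 5 = 7^3 + 6*7 + 5 mod 17 = 16
LHS = RHS

Yes, on the curve


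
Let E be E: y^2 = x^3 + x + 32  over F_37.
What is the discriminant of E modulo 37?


4 a^3 + 27 b^2 = 4*1^3 + 27*32^2 = 4 + 27648 = 27652
Delta = -16 * (27652) = -442432
Delta mod 37 = 14

Delta = 14 (mod 37)


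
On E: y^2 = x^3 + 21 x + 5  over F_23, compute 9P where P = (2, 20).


k = 9 = 1001_2 (binary, LSB first: 1001)
Double-and-add from P = (2, 20):
  bit 0 = 1: acc = O + (2, 20) = (2, 20)
  bit 1 = 0: acc unchanged = (2, 20)
  bit 2 = 0: acc unchanged = (2, 20)
  bit 3 = 1: acc = (2, 20) + (21, 22) = (6, 5)

9P = (6, 5)


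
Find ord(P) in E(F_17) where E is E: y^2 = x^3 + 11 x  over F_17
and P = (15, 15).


Compute successive multiples of P until we hit O:
  1P = (15, 15)
  2P = (2, 8)
  3P = (2, 9)
  4P = (15, 2)
  5P = O

ord(P) = 5


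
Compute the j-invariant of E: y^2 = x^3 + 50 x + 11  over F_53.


Delta = -16(4 a^3 + 27 b^2) mod 53 = 18
-1728 * (4 a)^3 = -1728 * (4*50)^3 mod 53 = 17
j = 17 * 18^(-1) mod 53 = 51

j = 51 (mod 53)


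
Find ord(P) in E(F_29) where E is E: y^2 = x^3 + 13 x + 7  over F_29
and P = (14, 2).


Compute successive multiples of P until we hit O:
  1P = (14, 2)
  2P = (5, 9)
  3P = (26, 17)
  4P = (25, 6)
  5P = (28, 14)
  6P = (12, 8)
  7P = (12, 21)
  8P = (28, 15)
  ... (continuing to 13P)
  13P = O

ord(P) = 13


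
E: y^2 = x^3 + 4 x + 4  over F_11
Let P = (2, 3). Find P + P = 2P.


Doubling: s = (3 x1^2 + a) / (2 y1)
s = (3*2^2 + 4) / (2*3) mod 11 = 10
x3 = s^2 - 2 x1 mod 11 = 10^2 - 2*2 = 8
y3 = s (x1 - x3) - y1 mod 11 = 10 * (2 - 8) - 3 = 3

2P = (8, 3)


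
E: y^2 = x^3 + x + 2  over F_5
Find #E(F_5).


For each x in F_5, count y with y^2 = x^3 + 1 x + 2 mod 5:
  x = 1: RHS = 4, y in [2, 3]  -> 2 point(s)
  x = 4: RHS = 0, y in [0]  -> 1 point(s)
Affine points: 3. Add the point at infinity: total = 4.

#E(F_5) = 4


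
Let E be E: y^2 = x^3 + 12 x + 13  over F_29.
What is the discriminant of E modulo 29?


4 a^3 + 27 b^2 = 4*12^3 + 27*13^2 = 6912 + 4563 = 11475
Delta = -16 * (11475) = -183600
Delta mod 29 = 28

Delta = 28 (mod 29)


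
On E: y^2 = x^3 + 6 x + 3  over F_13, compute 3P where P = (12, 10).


k = 3 = 11_2 (binary, LSB first: 11)
Double-and-add from P = (12, 10):
  bit 0 = 1: acc = O + (12, 10) = (12, 10)
  bit 1 = 1: acc = (12, 10) + (1, 6) = (4, 0)

3P = (4, 0)


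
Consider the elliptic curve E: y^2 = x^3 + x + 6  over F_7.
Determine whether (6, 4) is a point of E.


Check whether y^2 = x^3 + 1 x + 6 (mod 7) for (x, y) = (6, 4).
LHS: y^2 = 4^2 mod 7 = 2
RHS: x^3 + 1 x + 6 = 6^3 + 1*6 + 6 mod 7 = 4
LHS != RHS

No, not on the curve


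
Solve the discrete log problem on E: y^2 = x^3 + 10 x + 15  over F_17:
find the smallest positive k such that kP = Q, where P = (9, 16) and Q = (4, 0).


Enumerate multiples of P until we hit Q = (4, 0):
  1P = (9, 16)
  2P = (0, 10)
  3P = (16, 2)
  4P = (13, 9)
  5P = (14, 14)
  6P = (3, 2)
  7P = (1, 14)
  8P = (6, 6)
  9P = (15, 15)
  10P = (2, 14)
  11P = (4, 0)
Match found at i = 11.

k = 11


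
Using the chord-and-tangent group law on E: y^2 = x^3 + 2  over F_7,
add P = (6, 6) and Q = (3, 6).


P != Q, so use the chord formula.
s = (y2 - y1) / (x2 - x1) = (0) / (4) mod 7 = 0
x3 = s^2 - x1 - x2 mod 7 = 0^2 - 6 - 3 = 5
y3 = s (x1 - x3) - y1 mod 7 = 0 * (6 - 5) - 6 = 1

P + Q = (5, 1)


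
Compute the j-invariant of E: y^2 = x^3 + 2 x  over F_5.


Delta = -16(4 a^3 + 27 b^2) mod 5 = 3
-1728 * (4 a)^3 = -1728 * (4*2)^3 mod 5 = 4
j = 4 * 3^(-1) mod 5 = 3

j = 3 (mod 5)


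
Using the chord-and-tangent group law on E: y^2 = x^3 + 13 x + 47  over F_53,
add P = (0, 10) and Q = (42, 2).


P != Q, so use the chord formula.
s = (y2 - y1) / (x2 - x1) = (45) / (42) mod 53 = 20
x3 = s^2 - x1 - x2 mod 53 = 20^2 - 0 - 42 = 40
y3 = s (x1 - x3) - y1 mod 53 = 20 * (0 - 40) - 10 = 38

P + Q = (40, 38)


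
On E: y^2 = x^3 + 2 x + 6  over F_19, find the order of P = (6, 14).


Compute successive multiples of P until we hit O:
  1P = (6, 14)
  2P = (14, 17)
  3P = (3, 18)
  4P = (16, 12)
  5P = (13, 14)
  6P = (0, 5)
  7P = (1, 3)
  8P = (10, 0)
  ... (continuing to 16P)
  16P = O

ord(P) = 16


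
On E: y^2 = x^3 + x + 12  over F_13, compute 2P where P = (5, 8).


k = 2 = 10_2 (binary, LSB first: 01)
Double-and-add from P = (5, 8):
  bit 0 = 0: acc unchanged = O
  bit 1 = 1: acc = O + (2, 3) = (2, 3)

2P = (2, 3)


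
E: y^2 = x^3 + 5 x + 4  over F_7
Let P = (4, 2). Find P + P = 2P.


Doubling: s = (3 x1^2 + a) / (2 y1)
s = (3*4^2 + 5) / (2*2) mod 7 = 1
x3 = s^2 - 2 x1 mod 7 = 1^2 - 2*4 = 0
y3 = s (x1 - x3) - y1 mod 7 = 1 * (4 - 0) - 2 = 2

2P = (0, 2)


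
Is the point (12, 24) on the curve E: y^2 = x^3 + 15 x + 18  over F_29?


Check whether y^2 = x^3 + 15 x + 18 (mod 29) for (x, y) = (12, 24).
LHS: y^2 = 24^2 mod 29 = 25
RHS: x^3 + 15 x + 18 = 12^3 + 15*12 + 18 mod 29 = 12
LHS != RHS

No, not on the curve


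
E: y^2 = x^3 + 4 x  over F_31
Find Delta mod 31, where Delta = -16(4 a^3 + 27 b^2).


4 a^3 + 27 b^2 = 4*4^3 + 27*0^2 = 256 + 0 = 256
Delta = -16 * (256) = -4096
Delta mod 31 = 27

Delta = 27 (mod 31)


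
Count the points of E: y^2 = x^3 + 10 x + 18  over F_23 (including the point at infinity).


For each x in F_23, count y with y^2 = x^3 + 10 x + 18 mod 23:
  x = 0: RHS = 18, y in [8, 15]  -> 2 point(s)
  x = 1: RHS = 6, y in [11, 12]  -> 2 point(s)
  x = 2: RHS = 0, y in [0]  -> 1 point(s)
  x = 3: RHS = 6, y in [11, 12]  -> 2 point(s)
  x = 5: RHS = 9, y in [3, 20]  -> 2 point(s)
  x = 6: RHS = 18, y in [8, 15]  -> 2 point(s)
  x = 8: RHS = 12, y in [9, 14]  -> 2 point(s)
  x = 9: RHS = 9, y in [3, 20]  -> 2 point(s)
  x = 12: RHS = 3, y in [7, 16]  -> 2 point(s)
  x = 14: RHS = 4, y in [2, 21]  -> 2 point(s)
  x = 15: RHS = 1, y in [1, 22]  -> 2 point(s)
  x = 17: RHS = 18, y in [8, 15]  -> 2 point(s)
  x = 18: RHS = 4, y in [2, 21]  -> 2 point(s)
  x = 19: RHS = 6, y in [11, 12]  -> 2 point(s)
  x = 21: RHS = 13, y in [6, 17]  -> 2 point(s)
Affine points: 29. Add the point at infinity: total = 30.

#E(F_23) = 30


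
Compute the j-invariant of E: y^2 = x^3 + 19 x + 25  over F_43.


Delta = -16(4 a^3 + 27 b^2) mod 43 = 8
-1728 * (4 a)^3 = -1728 * (4*19)^3 mod 43 = 2
j = 2 * 8^(-1) mod 43 = 11

j = 11 (mod 43)


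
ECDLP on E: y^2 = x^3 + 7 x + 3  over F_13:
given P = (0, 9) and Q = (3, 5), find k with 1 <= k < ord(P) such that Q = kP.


Enumerate multiples of P until we hit Q = (3, 5):
  1P = (0, 9)
  2P = (3, 5)
Match found at i = 2.

k = 2


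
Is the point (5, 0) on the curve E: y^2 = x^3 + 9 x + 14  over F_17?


Check whether y^2 = x^3 + 9 x + 14 (mod 17) for (x, y) = (5, 0).
LHS: y^2 = 0^2 mod 17 = 0
RHS: x^3 + 9 x + 14 = 5^3 + 9*5 + 14 mod 17 = 14
LHS != RHS

No, not on the curve


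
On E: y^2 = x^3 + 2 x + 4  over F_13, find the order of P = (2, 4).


Compute successive multiples of P until we hit O:
  1P = (2, 4)
  2P = (8, 5)
  3P = (7, 6)
  4P = (0, 2)
  5P = (12, 12)
  6P = (9, 6)
  7P = (5, 10)
  8P = (10, 6)
  ... (continuing to 17P)
  17P = O

ord(P) = 17


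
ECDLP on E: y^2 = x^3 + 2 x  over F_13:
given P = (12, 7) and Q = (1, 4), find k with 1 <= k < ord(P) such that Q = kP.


Enumerate multiples of P until we hit Q = (1, 4):
  1P = (12, 7)
  2P = (1, 9)
  3P = (1, 4)
Match found at i = 3.

k = 3


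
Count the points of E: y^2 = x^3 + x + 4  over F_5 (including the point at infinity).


For each x in F_5, count y with y^2 = x^3 + 1 x + 4 mod 5:
  x = 0: RHS = 4, y in [2, 3]  -> 2 point(s)
  x = 1: RHS = 1, y in [1, 4]  -> 2 point(s)
  x = 2: RHS = 4, y in [2, 3]  -> 2 point(s)
  x = 3: RHS = 4, y in [2, 3]  -> 2 point(s)
Affine points: 8. Add the point at infinity: total = 9.

#E(F_5) = 9


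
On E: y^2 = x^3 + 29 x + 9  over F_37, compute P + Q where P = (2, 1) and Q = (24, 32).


P != Q, so use the chord formula.
s = (y2 - y1) / (x2 - x1) = (31) / (22) mod 37 = 30
x3 = s^2 - x1 - x2 mod 37 = 30^2 - 2 - 24 = 23
y3 = s (x1 - x3) - y1 mod 37 = 30 * (2 - 23) - 1 = 35

P + Q = (23, 35)


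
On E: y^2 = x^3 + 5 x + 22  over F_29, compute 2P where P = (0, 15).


Doubling: s = (3 x1^2 + a) / (2 y1)
s = (3*0^2 + 5) / (2*15) mod 29 = 5
x3 = s^2 - 2 x1 mod 29 = 5^2 - 2*0 = 25
y3 = s (x1 - x3) - y1 mod 29 = 5 * (0 - 25) - 15 = 5

2P = (25, 5)
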